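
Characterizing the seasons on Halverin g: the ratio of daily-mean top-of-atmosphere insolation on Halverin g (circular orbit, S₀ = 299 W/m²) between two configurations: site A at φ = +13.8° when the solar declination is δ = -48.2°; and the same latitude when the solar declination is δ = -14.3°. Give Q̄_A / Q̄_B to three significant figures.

Q̄_A / Q̄_B ≈ 0.462

— Configuration A (φ=+13.8°):
cos H₀ = −tan(+13.8°) tan(-48.200°) = 0.2747, H₀ = 1.2925 rad.
Bracket: H₀ sin φ sin δ + cos φ cos δ sin H₀ = 1.2925×0.23853×-0.74548 + 0.97113×0.66653×0.96153 = -0.229832 + 0.622386 = 0.392554.
Q̄ = (S₀/π) × [bracket] = (299/π) × 0.392554 = 37.361 W/m².
— Configuration B (φ=+13.8°):
cos H₀ = −tan(+13.8°) tan(-14.300°) = 0.0626, H₀ = 1.5081 rad.
Bracket: H₀ sin φ sin δ + cos φ cos δ sin H₀ = 1.5081×0.23853×-0.24700 + 0.97113×0.96902×0.99804 = -0.088853 + 0.939200 = 0.850347.
Q̄ = (S₀/π) × [bracket] = (299/π) × 0.850347 = 80.931 W/m².
Ratio Q̄_A / Q̄_B = 37.361 / 80.931 = 0.4616.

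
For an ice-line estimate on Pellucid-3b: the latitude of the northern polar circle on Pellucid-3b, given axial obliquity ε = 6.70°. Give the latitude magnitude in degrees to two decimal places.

83.30°

The polar circle is the lowest latitude that experiences at least one full rotation of continuous daylight at the northern-summer solstice; it lies at |ϕ| = 90° − ε = 90° − 6.70° = 83.30°.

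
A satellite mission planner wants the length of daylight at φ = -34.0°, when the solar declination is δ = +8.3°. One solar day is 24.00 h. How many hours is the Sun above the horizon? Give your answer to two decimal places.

11.25 h

cos H₀ = −tan φ · tan δ = −tan(-34.0°) × tan(+8.300°) = 0.0984, so H₀ = 1.4722 rad = 84.35°.
Daylight = 2H₀/(2π) × 24.00 h = (1.4722/π) × 24.00 = 11.25 h.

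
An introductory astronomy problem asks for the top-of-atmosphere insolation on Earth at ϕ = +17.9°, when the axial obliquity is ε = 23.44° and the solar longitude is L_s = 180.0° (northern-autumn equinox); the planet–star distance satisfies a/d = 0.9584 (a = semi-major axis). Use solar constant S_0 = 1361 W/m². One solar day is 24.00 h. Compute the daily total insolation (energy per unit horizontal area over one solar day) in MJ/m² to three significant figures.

32.7 MJ/m²

Solar declination: sin δ = sin ε · sin L_s = sin 23.44° × sin 180.0° = 0.00000, so δ = +0.000°.
cos h₀ = −tan(+17.9°) tan(+0.000°) = -0.0000, h₀ = 1.5708 rad.
Bracket: h₀ sin ϕ sin δ + cos ϕ cos δ sin h₀ = 1.5708×0.30736×0.00000 + 0.95159×1.00000×1.00000 = 0.000000 + 0.951590 = 0.951590.
Inverse-square distance factor (a/d)² = 0.9584² = 0.918531.
Q̄ = (S_0/π) × 0.918531 × [bracket] = (1361/π) × 0.918531 × 0.951590 = 378.66 W/m².
Daily total = Q̄ × 24.00 h × 3600 s/h = 378.66 × 24.00 × 3600 / 10⁶ = 32.72 MJ/m².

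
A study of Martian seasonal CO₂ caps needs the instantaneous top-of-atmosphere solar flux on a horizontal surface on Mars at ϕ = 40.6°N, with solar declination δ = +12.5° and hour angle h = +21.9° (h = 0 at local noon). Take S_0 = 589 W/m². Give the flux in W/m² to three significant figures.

cos θ_z = sin ϕ sin δ + cos ϕ cos δ cos h = 0.140853 + 0.687780 = 0.828633.
Flux = S_0 · cos θ_z = 589 × 0.828633 = 488.1 W/m².

488 W/m²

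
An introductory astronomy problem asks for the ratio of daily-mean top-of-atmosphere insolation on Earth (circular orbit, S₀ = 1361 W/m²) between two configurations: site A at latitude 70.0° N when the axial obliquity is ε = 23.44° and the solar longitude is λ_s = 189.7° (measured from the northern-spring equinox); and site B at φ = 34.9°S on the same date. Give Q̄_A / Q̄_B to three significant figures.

— Configuration A (φ=+70.0°):
Solar declination: sin δ = sin ε · sin λ_s = sin 23.44° × sin 189.7° = -0.06702, so δ = -3.843°.
cos H₀ = −tan(+70.0°) tan(-3.843°) = 0.1846, H₀ = 1.3852 rad.
Bracket: H₀ sin φ sin δ + cos φ cos δ sin H₀ = 1.3852×0.93969×-0.06702 + 0.34202×0.99775×0.98282 = -0.087237 + 0.335388 = 0.248151.
Q̄ = (S₀/π) × [bracket] = (1361/π) × 0.248151 = 107.50 W/m².
— Configuration B (φ=-34.9°):
cos H₀ = −tan(-34.9°) tan(-3.843°) = -0.0469, H₀ = 1.6177 rad.
Bracket: H₀ sin φ sin δ + cos φ cos δ sin H₀ = 1.6177×-0.57215×-0.06702 + 0.82015×0.99775×0.99890 = 0.062032 + 0.817405 = 0.879437.
Q̄ = (S₀/π) × [bracket] = (1361/π) × 0.879437 = 380.99 W/m².
Ratio Q̄_A / Q̄_B = 107.50 / 380.99 = 0.2822.

Q̄_A / Q̄_B ≈ 0.282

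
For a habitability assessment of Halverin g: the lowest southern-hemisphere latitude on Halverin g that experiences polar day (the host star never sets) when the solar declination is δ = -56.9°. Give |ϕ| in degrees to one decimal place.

|ϕ| = 33.1°

Polar day requires cos h₀ = −tan ϕ tan δ ≤ −1, i.e. tan ϕ tan δ ≥ 1.
The boundary is |tan ϕ| · |tan δ| = 1, so |ϕ| = 90° − |δ| = 90° − 56.9° = 33.1° in the southern hemisphere.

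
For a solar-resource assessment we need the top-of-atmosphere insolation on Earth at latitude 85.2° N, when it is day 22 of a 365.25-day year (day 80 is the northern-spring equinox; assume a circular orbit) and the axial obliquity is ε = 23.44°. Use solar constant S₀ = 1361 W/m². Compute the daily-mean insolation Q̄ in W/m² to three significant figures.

Solar longitude: λ_s = 360° × (22 − 80)/365.25 = -57.166°, i.e. -57.166° + 360° = 302.834°.
sin δ = sin 23.44° × sin 302.834° = -0.33424, so δ = -19.526°.
cos H₀ = −tan(+85.2°) tan(-19.526°) = 4.2233 ≥ 1 ⇒ polar night, H₀ = 0 and Q̄ = 0.

Q̄ ≈ 0.00 W/m²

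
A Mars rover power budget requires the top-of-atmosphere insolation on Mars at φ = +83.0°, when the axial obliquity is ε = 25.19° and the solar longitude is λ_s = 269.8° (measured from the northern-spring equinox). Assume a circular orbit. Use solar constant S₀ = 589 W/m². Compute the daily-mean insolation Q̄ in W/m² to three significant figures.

Solar declination: sin δ = sin ε · sin λ_s = sin 25.19° × sin 269.8° = -0.42562, so δ = -25.190°.
cos H₀ = −tan(+83.0°) tan(-25.190°) = 3.8307 ≥ 1 ⇒ polar night, H₀ = 0 and Q̄ = 0.

Q̄ ≈ 0.00 W/m²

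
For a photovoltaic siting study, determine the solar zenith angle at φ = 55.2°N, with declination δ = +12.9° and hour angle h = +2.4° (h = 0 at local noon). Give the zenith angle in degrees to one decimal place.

cos θ_z = sin φ sin δ + cos φ cos δ cos h = 0.183322 + 0.555821 = 0.739143.
θ_z = arccos(0.739143) = 42.3°.

θ_z = 42.3°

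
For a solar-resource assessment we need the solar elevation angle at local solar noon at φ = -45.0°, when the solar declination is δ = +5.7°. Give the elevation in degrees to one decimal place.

39.3°

At local noon the hour angle is zero, so the zenith angle equals |φ − δ| = |-45.0° − (+5.700°)| = 50.700°.
Elevation = 90° − 50.700° = 39.3°.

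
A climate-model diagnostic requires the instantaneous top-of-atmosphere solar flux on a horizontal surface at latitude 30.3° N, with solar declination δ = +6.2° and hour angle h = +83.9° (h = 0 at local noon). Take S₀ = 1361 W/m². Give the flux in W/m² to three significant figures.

cos θ_z = sin φ sin δ + cos φ cos δ cos h = 0.054489 + 0.091211 = 0.145700.
Flux = S₀ · cos θ_z = 1361 × 0.145700 = 198.3 W/m².

198 W/m²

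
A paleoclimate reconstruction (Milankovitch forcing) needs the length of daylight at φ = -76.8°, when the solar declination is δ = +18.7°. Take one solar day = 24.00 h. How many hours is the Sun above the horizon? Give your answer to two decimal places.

0.00 h

cos H₀ = −tan φ · tan δ = 1.4431 ≥ 1, so the Sun never rises (polar night) and H₀ = 0.
Daylight = 2H₀/(2π) × 24.00 h = (0.0000/π) × 24.00 = 0.00 h.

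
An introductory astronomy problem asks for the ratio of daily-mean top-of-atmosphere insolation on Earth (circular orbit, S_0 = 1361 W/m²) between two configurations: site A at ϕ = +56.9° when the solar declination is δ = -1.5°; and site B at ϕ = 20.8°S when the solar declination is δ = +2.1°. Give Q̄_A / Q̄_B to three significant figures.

Q̄_A / Q̄_B ≈ 0.560

— Configuration A (ϕ=+56.9°):
cos h₀ = −tan(+56.9°) tan(-1.500°) = 0.0402, h₀ = 1.5306 rad.
Bracket: h₀ sin ϕ sin δ + cos ϕ cos δ sin h₀ = 1.5306×0.83772×-0.02618 + 0.54610×0.99966×0.99919 = -0.033568 + 0.545472 = 0.511904.
Q̄ = (S_0/π) × [bracket] = (1361/π) × 0.511904 = 221.77 W/m².
— Configuration B (ϕ=-20.8°):
cos h₀ = −tan(-20.8°) tan(+2.100°) = 0.0139, h₀ = 1.5569 rad.
Bracket: h₀ sin ϕ sin δ + cos ϕ cos δ sin h₀ = 1.5569×-0.35511×0.03664 + 0.93483×0.99933×0.99990 = -0.020257 + 0.934110 = 0.913853.
Q̄ = (S_0/π) × [bracket] = (1361/π) × 0.913853 = 395.90 W/m².
Ratio Q̄_A / Q̄_B = 221.77 / 395.90 = 0.5602.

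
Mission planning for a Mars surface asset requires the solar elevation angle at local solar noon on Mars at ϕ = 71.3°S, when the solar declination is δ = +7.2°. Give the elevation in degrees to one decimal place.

At local noon the hour angle is zero, so the zenith angle equals |ϕ − δ| = |-71.3° − (+7.200°)| = 78.500°.
Elevation = 90° − 78.500° = 11.5°.

11.5°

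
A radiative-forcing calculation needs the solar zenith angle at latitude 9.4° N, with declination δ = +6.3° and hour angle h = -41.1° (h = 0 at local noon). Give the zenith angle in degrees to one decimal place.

θ_z = 40.8°

cos θ_z = sin φ sin δ + cos φ cos δ cos h = 0.017922 + 0.738955 = 0.756877.
θ_z = arccos(0.756877) = 40.8°.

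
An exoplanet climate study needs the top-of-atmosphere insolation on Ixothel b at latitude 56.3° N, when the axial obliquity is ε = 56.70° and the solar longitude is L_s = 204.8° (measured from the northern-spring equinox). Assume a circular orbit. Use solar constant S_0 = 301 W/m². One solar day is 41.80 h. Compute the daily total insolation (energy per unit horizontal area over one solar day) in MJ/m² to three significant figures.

Solar declination: sin δ = sin ε · sin L_s = sin 56.70° × sin 204.8° = -0.35058, so δ = -20.523°.
cos h₀ = −tan(+56.3°) tan(-20.523°) = 0.5613, h₀ = 0.9748 rad.
Bracket: h₀ sin ϕ sin δ + cos ϕ cos δ sin h₀ = 0.9748×0.83195×-0.35058 + 0.55484×0.93653×0.82761 = -0.284315 + 0.430046 = 0.145731.
Q̄ = (S_0/π) × [bracket] = (301/π) × 0.145731 = 13.963 W/m².
Daily total = Q̄ × 41.80 h × 3600 s/h = 13.963 × 41.80 × 3600 / 10⁶ = 2.101 MJ/m².

2.10 MJ/m²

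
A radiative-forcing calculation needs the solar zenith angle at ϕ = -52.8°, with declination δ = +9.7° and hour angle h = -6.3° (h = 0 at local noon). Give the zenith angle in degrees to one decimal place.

cos θ_z = sin ϕ sin δ + cos ϕ cos δ cos h = -0.134207 + 0.592356 = 0.458149.
θ_z = arccos(0.458149) = 62.7°.

θ_z = 62.7°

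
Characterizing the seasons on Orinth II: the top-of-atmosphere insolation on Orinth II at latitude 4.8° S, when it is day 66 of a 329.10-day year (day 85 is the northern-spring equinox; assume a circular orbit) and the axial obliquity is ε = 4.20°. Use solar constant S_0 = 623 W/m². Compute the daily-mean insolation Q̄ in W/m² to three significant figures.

Q̄ ≈ 198 W/m²

Solar longitude: L_s = 360° × (66 − 85)/329.10 = -20.784°, i.e. -20.784° + 360° = 339.216°.
sin δ = sin 4.20° × sin 339.216° = -0.02599, so δ = -1.489°.
cos h₀ = −tan(-4.8°) tan(-1.489°) = -0.0022, h₀ = 1.5730 rad.
Bracket: h₀ sin ϕ sin δ + cos ϕ cos δ sin h₀ = 1.5730×-0.08368×-0.02599 + 0.99649×0.99966×1.00000 = 0.003421 + 0.996151 = 0.999572.
Q̄ = (S_0/π) × [bracket] = (623/π) × 0.999572 = 198.2 W/m².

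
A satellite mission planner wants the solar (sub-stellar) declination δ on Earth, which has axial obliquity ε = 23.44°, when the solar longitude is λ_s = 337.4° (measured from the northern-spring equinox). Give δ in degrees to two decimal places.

sin δ = sin ε · sin λ_s = sin 23.44° × sin 337.4° = -0.152868.
δ = arcsin(-0.152868) = -8.79°.

δ = -8.79°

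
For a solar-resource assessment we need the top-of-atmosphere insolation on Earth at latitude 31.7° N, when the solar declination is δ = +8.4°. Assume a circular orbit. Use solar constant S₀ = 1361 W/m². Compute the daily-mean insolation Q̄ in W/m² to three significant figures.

cos H₀ = −tan(+31.7°) tan(+8.400°) = -0.0912, H₀ = 1.6621 rad.
Bracket: H₀ sin φ sin δ + cos φ cos δ sin H₀ = 1.6621×0.52547×0.14608 + 0.85081×0.98927×0.99583 = 0.127584 + 0.838171 = 0.965755.
Q̄ = (S₀/π) × [bracket] = (1361/π) × 0.965755 = 418.4 W/m².

Q̄ ≈ 418 W/m²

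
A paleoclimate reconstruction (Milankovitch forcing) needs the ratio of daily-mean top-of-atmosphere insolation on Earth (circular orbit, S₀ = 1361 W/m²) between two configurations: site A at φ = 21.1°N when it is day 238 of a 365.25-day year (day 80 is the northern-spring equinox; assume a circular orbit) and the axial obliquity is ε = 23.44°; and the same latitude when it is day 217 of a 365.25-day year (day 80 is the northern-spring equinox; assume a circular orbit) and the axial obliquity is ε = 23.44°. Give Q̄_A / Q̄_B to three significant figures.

— Configuration A (φ=+21.1°):
Solar longitude: λ_s = 360° × (238 − 80)/365.25 = 155.729°.
sin δ = sin 23.44° × sin 155.729° = 0.16351, so δ = +9.411°.
cos H₀ = −tan(+21.1°) tan(+9.411°) = -0.0640, H₀ = 1.6348 rad.
Bracket: H₀ sin φ sin δ + cos φ cos δ sin H₀ = 1.6348×0.36000×0.16351 + 0.93295×0.98654×0.99795 = 0.096230 + 0.918506 = 1.014736.
Q̄ = (S₀/π) × [bracket] = (1361/π) × 1.014736 = 439.60 W/m².
— Configuration B (φ=+21.1°):
Solar longitude: λ_s = 360° × (217 − 80)/365.25 = 135.031°.
sin δ = sin 23.44° × sin 135.031° = 0.28113, so δ = +16.328°.
cos H₀ = −tan(+21.1°) tan(+16.328°) = -0.1130, H₀ = 1.6841 rad.
Bracket: H₀ sin φ sin δ + cos φ cos δ sin H₀ = 1.6841×0.36000×0.28113 + 0.93295×0.95967×0.99359 = 0.170442 + 0.889585 = 1.060027.
Q̄ = (S₀/π) × [bracket] = (1361/π) × 1.060027 = 459.22 W/m².
Ratio Q̄_A / Q̄_B = 439.60 / 459.22 = 0.9573.

Q̄_A / Q̄_B ≈ 0.957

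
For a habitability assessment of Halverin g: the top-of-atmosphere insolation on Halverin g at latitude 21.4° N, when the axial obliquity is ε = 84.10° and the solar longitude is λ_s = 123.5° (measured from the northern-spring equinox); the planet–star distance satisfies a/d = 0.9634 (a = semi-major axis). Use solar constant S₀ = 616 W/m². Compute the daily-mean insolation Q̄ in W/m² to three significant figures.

Solar declination: sin δ = sin ε · sin λ_s = sin 84.10° × sin 123.5° = 0.82947, so δ = +56.044°.
cos H₀ = −tan(+21.4°) tan(+56.044°) = -0.5820, H₀ = 2.1920 rad.
Bracket: H₀ sin φ sin δ + cos φ cos δ sin H₀ = 2.1920×0.36488×0.82947 + 0.93106×0.55855×0.81321 = 0.663424 + 0.422905 = 1.086329.
Inverse-square distance factor (a/d)² = 0.9634² = 0.928140.
Q̄ = (S₀/π) × 0.928140 × [bracket] = (616/π) × 0.928140 × 1.086329 = 197.7 W/m².

Q̄ ≈ 198 W/m²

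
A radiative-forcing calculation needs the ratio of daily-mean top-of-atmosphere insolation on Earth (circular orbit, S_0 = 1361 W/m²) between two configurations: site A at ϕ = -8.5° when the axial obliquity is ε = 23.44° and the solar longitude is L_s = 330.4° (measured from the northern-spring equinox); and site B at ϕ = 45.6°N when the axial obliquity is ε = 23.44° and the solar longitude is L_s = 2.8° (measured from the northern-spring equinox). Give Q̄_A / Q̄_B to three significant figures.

— Configuration A (ϕ=-8.5°):
Solar declination: sin δ = sin ε · sin L_s = sin 23.44° × sin 330.4° = -0.19648, so δ = -11.331°.
cos h₀ = −tan(-8.5°) tan(-11.331°) = -0.0299, h₀ = 1.6007 rad.
Bracket: h₀ sin ϕ sin δ + cos ϕ cos δ sin h₀ = 1.6007×-0.14781×-0.19648 + 0.98902×0.98051×0.99955 = 0.046487 + 0.969308 = 1.015795.
Q̄ = (S_0/π) × [bracket] = (1361/π) × 1.015795 = 440.06 W/m².
— Configuration B (ϕ=+45.6°):
Solar declination: sin δ = sin ε · sin L_s = sin 23.44° × sin 2.8° = 0.01943, so δ = +1.113°.
cos h₀ = −tan(+45.6°) tan(+1.113°) = -0.0198, h₀ = 1.5906 rad.
Bracket: h₀ sin ϕ sin δ + cos ϕ cos δ sin h₀ = 1.5906×0.71447×0.01943 + 0.69966×0.99981×0.99980 = 0.022081 + 0.699387 = 0.721468.
Q̄ = (S_0/π) × [bracket] = (1361/π) × 0.721468 = 312.55 W/m².
Ratio Q̄_A / Q̄_B = 440.06 / 312.55 = 1.408.

Q̄_A / Q̄_B ≈ 1.41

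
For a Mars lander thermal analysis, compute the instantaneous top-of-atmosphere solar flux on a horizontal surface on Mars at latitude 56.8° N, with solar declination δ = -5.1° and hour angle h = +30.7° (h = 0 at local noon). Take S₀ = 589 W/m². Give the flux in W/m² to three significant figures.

232 W/m²

cos θ_z = sin φ sin δ + cos φ cos δ cos h = -0.074384 + 0.468960 = 0.394576.
Flux = S₀ · cos θ_z = 589 × 0.394576 = 232.4 W/m².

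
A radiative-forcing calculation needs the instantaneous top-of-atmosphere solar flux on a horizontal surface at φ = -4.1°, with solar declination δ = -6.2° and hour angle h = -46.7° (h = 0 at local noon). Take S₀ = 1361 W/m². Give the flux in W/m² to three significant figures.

cos θ_z = sin φ sin δ + cos φ cos δ cos h = 0.007722 + 0.680062 = 0.687784.
Flux = S₀ · cos θ_z = 1361 × 0.687784 = 936.1 W/m².

936 W/m²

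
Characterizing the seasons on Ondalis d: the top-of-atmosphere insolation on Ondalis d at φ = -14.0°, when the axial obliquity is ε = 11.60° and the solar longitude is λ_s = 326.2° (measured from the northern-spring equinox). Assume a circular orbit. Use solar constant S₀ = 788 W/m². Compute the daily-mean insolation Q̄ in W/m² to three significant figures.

Q̄ ≈ 253 W/m²

Solar declination: sin δ = sin ε · sin λ_s = sin 11.60° × sin 326.2° = -0.11186, so δ = -6.422°.
cos H₀ = −tan(-14.0°) tan(-6.422°) = -0.0281, H₀ = 1.5989 rad.
Bracket: H₀ sin φ sin δ + cos φ cos δ sin H₀ = 1.5989×-0.24192×-0.11186 + 0.97030×0.99372×0.99961 = 0.043268 + 0.963830 = 1.007098.
Q̄ = (S₀/π) × [bracket] = (788/π) × 1.007098 = 252.6 W/m².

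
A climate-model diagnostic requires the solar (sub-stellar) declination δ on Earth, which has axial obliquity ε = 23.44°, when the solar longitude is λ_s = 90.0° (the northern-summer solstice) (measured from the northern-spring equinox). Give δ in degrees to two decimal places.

sin δ = sin ε · sin λ_s = sin 23.44° × sin 90.0° = 0.397789.
δ = arcsin(0.397789) = +23.44°.

δ = +23.44°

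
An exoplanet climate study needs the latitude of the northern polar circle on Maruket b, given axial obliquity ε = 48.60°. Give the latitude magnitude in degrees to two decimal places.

41.40°

The polar circle is the lowest latitude that experiences at least one full rotation of continuous daylight at the northern-summer solstice; it lies at |ϕ| = 90° − ε = 90° − 48.60° = 41.40°.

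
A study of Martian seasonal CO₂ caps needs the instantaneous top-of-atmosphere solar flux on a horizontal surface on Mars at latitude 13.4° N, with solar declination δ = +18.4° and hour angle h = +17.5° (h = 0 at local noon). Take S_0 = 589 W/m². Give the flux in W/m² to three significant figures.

cos θ_z = sin ϕ sin δ + cos ϕ cos δ cos h = 0.073151 + 0.880322 = 0.953473.
Flux = S_0 · cos θ_z = 589 × 0.953473 = 561.6 W/m².

562 W/m²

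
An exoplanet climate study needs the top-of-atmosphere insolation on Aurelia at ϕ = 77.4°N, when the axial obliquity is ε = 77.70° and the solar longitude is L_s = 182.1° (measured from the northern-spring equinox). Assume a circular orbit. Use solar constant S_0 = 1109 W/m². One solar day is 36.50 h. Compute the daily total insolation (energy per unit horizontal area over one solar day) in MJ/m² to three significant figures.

Solar declination: sin δ = sin ε · sin L_s = sin 77.70° × sin 182.1° = -0.03580, so δ = -2.052°.
cos h₀ = −tan(+77.4°) tan(-2.052°) = 0.1603, h₀ = 1.4098 rad.
Bracket: h₀ sin ϕ sin δ + cos ϕ cos δ sin h₀ = 1.4098×0.97592×-0.03580 + 0.21814×0.99936×0.98707 = -0.049256 + 0.215182 = 0.165926.
Q̄ = (S_0/π) × [bracket] = (1109/π) × 0.165926 = 58.573 W/m².
Daily total = Q̄ × 36.50 h × 3600 s/h = 58.573 × 36.50 × 3600 / 10⁶ = 7.696 MJ/m².

7.70 MJ/m²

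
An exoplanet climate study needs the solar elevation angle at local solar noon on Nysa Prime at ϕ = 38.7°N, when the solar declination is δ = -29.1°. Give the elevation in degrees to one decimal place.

22.2°

At local noon the hour angle is zero, so the zenith angle equals |ϕ − δ| = |+38.7° − (-29.100°)| = 67.800°.
Elevation = 90° − 67.800° = 22.2°.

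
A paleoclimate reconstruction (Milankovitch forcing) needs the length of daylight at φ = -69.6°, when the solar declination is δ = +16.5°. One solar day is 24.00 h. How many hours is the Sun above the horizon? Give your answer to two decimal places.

cos H₀ = −tan φ · tan δ = −tan(-69.6°) × tan(+16.500°) = 0.7965, so H₀ = 0.6493 rad = 37.20°.
Daylight = 2H₀/(2π) × 24.00 h = (0.6493/π) × 24.00 = 4.96 h.

4.96 h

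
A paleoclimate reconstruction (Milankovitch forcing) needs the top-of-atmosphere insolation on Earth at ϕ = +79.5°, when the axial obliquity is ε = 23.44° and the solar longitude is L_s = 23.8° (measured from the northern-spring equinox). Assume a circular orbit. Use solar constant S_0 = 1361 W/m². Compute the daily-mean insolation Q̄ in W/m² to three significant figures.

Q̄ ≈ 218 W/m²

Solar declination: sin δ = sin ε · sin L_s = sin 23.44° × sin 23.8° = 0.16053, so δ = +9.237°.
cos h₀ = −tan(+79.5°) tan(+9.237°) = -0.8775, h₀ = 2.6414 rad.
Bracket: h₀ sin ϕ sin δ + cos ϕ cos δ sin h₀ = 2.6414×0.98325×0.16053 + 0.18224×0.98703×0.47958 = 0.416922 + 0.086265 = 0.503187.
Q̄ = (S_0/π) × [bracket] = (1361/π) × 0.503187 = 218.0 W/m².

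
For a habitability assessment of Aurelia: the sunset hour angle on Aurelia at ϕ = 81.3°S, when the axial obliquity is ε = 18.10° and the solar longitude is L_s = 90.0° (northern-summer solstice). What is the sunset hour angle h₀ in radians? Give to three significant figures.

Solar declination: sin δ = sin ε · sin L_s = sin 18.10° × sin 90.0° = 0.31068, so δ = +18.100°.
cos h₀ = −tan ϕ · tan δ = 2.1360 ≥ 1, so the host star never rises (polar night) and h₀ = 0.

h₀ = 0.00 rad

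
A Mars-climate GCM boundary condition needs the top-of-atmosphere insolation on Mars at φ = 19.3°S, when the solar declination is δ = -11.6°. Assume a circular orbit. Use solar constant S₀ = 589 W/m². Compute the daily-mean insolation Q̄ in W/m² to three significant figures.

Q̄ ≈ 193 W/m²

cos H₀ = −tan(-19.3°) tan(-11.600°) = -0.0719, H₀ = 1.6427 rad.
Bracket: H₀ sin φ sin δ + cos φ cos δ sin H₀ = 1.6427×-0.33051×-0.20108 + 0.94380×0.97958×0.99741 = 0.109172 + 0.922133 = 1.031305.
Q̄ = (S₀/π) × [bracket] = (589/π) × 1.031305 = 193.4 W/m².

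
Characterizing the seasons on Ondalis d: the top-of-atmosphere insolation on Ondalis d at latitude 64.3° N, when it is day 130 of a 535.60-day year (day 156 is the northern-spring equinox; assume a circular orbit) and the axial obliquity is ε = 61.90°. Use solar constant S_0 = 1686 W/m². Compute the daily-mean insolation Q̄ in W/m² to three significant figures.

Solar longitude: L_s = 360° × (130 − 156)/535.60 = -17.476°, i.e. -17.476° + 360° = 342.524°.
sin δ = sin 61.90° × sin 342.524° = -0.26490, so δ = -15.361°.
cos h₀ = −tan(+64.3°) tan(-15.361°) = 0.5708, h₀ = 0.9633 rad.
Bracket: h₀ sin ϕ sin δ + cos ϕ cos δ sin h₀ = 0.9633×0.90108×-0.26490 + 0.43366×0.96427×0.82107 = -0.229936 + 0.343343 = 0.113407.
Q̄ = (S_0/π) × [bracket] = (1686/π) × 0.113407 = 60.86 W/m².

Q̄ ≈ 60.9 W/m²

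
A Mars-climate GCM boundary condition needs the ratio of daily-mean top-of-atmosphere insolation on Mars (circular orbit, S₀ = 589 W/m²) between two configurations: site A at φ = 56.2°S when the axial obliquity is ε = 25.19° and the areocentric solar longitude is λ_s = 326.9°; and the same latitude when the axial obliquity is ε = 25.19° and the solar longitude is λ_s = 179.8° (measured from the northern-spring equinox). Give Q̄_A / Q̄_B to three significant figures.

Q̄_A / Q̄_B ≈ 1.59

— Configuration A (φ=-56.2°):
sin δ = sin 25.19° × sin 326.9° = -0.23243, so δ = -13.440°.
cos H₀ = −tan(-56.2°) tan(-13.440°) = -0.3570, H₀ = 1.9358 rad.
Bracket: H₀ sin φ sin δ + cos φ cos δ sin H₀ = 1.9358×-0.83098×-0.23243 + 0.55630×0.97261×0.93411 = 0.373889 + 0.505412 = 0.879301.
Q̄ = (S₀/π) × [bracket] = (589/π) × 0.879301 = 164.86 W/m².
— Configuration B (φ=-56.2°):
Solar declination: sin δ = sin ε · sin λ_s = sin 25.19° × sin 179.8° = 0.00149, so δ = +0.085°.
cos H₀ = −tan(-56.2°) tan(+0.085°) = 0.0022, H₀ = 1.5686 rad.
Bracket: H₀ sin φ sin δ + cos φ cos δ sin H₀ = 1.5686×-0.83098×0.00149 + 0.55630×1.00000×1.00000 = -0.001942 + 0.556300 = 0.554358.
Q̄ = (S₀/π) × [bracket] = (589/π) × 0.554358 = 103.93 W/m².
Ratio Q̄_A / Q̄_B = 164.86 / 103.93 = 1.586.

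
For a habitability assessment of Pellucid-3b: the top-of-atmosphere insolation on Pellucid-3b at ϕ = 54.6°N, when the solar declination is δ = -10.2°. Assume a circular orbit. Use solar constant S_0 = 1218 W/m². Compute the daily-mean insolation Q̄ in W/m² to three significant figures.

Q̄ ≈ 140 W/m²

cos h₀ = −tan(+54.6°) tan(-10.200°) = 0.2532, h₀ = 1.3148 rad.
Bracket: h₀ sin ϕ sin δ + cos ϕ cos δ sin h₀ = 1.3148×0.81513×-0.17708 + 0.57928×0.98420×0.96742 = -0.189782 + 0.551553 = 0.361771.
Q̄ = (S_0/π) × [bracket] = (1218/π) × 0.361771 = 140.3 W/m².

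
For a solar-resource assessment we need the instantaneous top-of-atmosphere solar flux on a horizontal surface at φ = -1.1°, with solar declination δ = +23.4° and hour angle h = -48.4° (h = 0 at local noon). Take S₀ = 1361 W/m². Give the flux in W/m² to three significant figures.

819 W/m²

cos θ_z = sin φ sin δ + cos φ cos δ cos h = -0.007624 + 0.609209 = 0.601585.
Flux = S₀ · cos θ_z = 1361 × 0.601585 = 818.8 W/m².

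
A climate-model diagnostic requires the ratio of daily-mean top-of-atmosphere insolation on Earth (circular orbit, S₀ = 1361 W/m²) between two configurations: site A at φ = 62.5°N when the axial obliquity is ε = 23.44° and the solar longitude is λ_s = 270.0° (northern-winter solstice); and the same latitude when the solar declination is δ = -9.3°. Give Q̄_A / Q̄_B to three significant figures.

— Configuration A (φ=+62.5°):
Solar declination: sin δ = sin ε · sin λ_s = sin 23.44° × sin 270.0° = -0.39779, so δ = -23.440°.
cos H₀ = −tan(+62.5°) tan(-23.440°) = 0.8329, H₀ = 0.5865 rad.
Bracket: H₀ sin φ sin δ + cos φ cos δ sin H₀ = 0.5865×0.88701×-0.39779 + 0.46175×0.91748×0.55346 = -0.206943 + 0.234471 = 0.027528.
Q̄ = (S₀/π) × [bracket] = (1361/π) × 0.027528 = 11.926 W/m².
— Configuration B (φ=+62.5°):
cos H₀ = −tan(+62.5°) tan(-9.300°) = 0.3146, H₀ = 1.2508 rad.
Bracket: H₀ sin φ sin δ + cos φ cos δ sin H₀ = 1.2508×0.88701×-0.16160 + 0.46175×0.98686×0.94923 = -0.179291 + 0.432548 = 0.253257.
Q̄ = (S₀/π) × [bracket] = (1361/π) × 0.253257 = 109.72 W/m².
Ratio Q̄_A / Q̄_B = 11.926 / 109.72 = 0.1087.

Q̄_A / Q̄_B ≈ 0.109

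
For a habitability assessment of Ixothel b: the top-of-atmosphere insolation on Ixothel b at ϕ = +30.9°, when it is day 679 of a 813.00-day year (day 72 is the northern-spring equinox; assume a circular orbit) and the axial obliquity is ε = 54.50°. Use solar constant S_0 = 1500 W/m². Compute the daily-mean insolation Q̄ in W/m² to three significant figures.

Solar longitude: L_s = 360° × (679 − 72)/813.00 = 268.782°.
sin δ = sin 54.50° × sin 268.782° = -0.81393, so δ = -54.482°.
cos h₀ = −tan(+30.9°) tan(-54.482°) = 0.8385, h₀ = 0.5763 rad.
Bracket: h₀ sin ϕ sin δ + cos ϕ cos δ sin h₀ = 0.5763×0.51354×-0.81393 + 0.85806×0.58096×0.54492 = -0.240885 + 0.271642 = 0.030757.
Q̄ = (S_0/π) × [bracket] = (1500/π) × 0.030757 = 14.69 W/m².

Q̄ ≈ 14.7 W/m²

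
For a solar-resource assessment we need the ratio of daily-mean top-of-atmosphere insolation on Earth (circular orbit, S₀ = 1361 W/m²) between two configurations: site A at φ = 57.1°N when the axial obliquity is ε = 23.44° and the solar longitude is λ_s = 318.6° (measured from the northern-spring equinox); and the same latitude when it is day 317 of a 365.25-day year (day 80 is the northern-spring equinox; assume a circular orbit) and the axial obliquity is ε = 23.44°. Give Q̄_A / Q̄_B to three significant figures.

— Configuration A (φ=+57.1°):
Solar declination: sin δ = sin ε · sin λ_s = sin 23.44° × sin 318.6° = -0.26306, so δ = -15.252°.
cos H₀ = −tan(+57.1°) tan(-15.252°) = 0.4215, H₀ = 1.1357 rad.
Bracket: H₀ sin φ sin δ + cos φ cos δ sin H₀ = 1.1357×0.83962×-0.26306 + 0.54317×0.96478×0.90684 = -0.250843 + 0.475220 = 0.224377.
Q̄ = (S₀/π) × [bracket] = (1361/π) × 0.224377 = 97.205 W/m².
— Configuration B (φ=+57.1°):
Solar longitude: λ_s = 360° × (317 − 80)/365.25 = 233.593°.
sin δ = sin 23.44° × sin 233.593° = -0.32015, so δ = -18.672°.
cos H₀ = −tan(+57.1°) tan(-18.672°) = 0.5224, H₀ = 1.0212 rad.
Bracket: H₀ sin φ sin δ + cos φ cos δ sin H₀ = 1.0212×0.83962×-0.32015 + 0.54317×0.94737×0.85272 = -0.274503 + 0.438795 = 0.164292.
Q̄ = (S₀/π) × [bracket] = (1361/π) × 0.164292 = 71.175 W/m².
Ratio Q̄_A / Q̄_B = 97.205 / 71.175 = 1.366.

Q̄_A / Q̄_B ≈ 1.37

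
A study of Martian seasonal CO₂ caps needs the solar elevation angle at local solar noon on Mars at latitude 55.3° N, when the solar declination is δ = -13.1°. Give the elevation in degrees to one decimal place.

At local noon the hour angle is zero, so the zenith angle equals |φ − δ| = |+55.3° − (-13.100°)| = 68.400°.
Elevation = 90° − 68.400° = 21.6°.

21.6°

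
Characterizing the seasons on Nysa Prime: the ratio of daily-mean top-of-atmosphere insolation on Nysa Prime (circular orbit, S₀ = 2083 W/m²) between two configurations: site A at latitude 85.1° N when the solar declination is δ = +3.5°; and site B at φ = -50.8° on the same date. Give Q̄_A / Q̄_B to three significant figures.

— Configuration A (φ=+85.1°):
cos H₀ = −tan(+85.1°) tan(+3.500°) = -0.7134, H₀ = 2.3652 rad.
Bracket: H₀ sin φ sin δ + cos φ cos δ sin H₀ = 2.3652×0.99635×0.06105 + 0.08542×0.99813×0.70073 = 0.143868 + 0.059744 = 0.203612.
Q̄ = (S₀/π) × [bracket] = (2083/π) × 0.203612 = 135.00 W/m².
— Configuration B (φ=-50.8°):
cos H₀ = −tan(-50.8°) tan(+3.500°) = 0.0750, H₀ = 1.4957 rad.
Bracket: H₀ sin φ sin δ + cos φ cos δ sin H₀ = 1.4957×-0.77494×0.06105 + 0.63203×0.99813×0.99718 = -0.070762 + 0.629069 = 0.558307.
Q̄ = (S₀/π) × [bracket] = (2083/π) × 0.558307 = 370.18 W/m².
Ratio Q̄_A / Q̄_B = 135.00 / 370.18 = 0.3647.

Q̄_A / Q̄_B ≈ 0.365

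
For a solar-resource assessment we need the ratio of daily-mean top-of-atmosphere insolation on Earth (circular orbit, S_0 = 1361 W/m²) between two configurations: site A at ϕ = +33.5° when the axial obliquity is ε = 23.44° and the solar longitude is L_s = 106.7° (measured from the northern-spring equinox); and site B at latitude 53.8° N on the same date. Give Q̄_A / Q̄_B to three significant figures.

— Configuration A (ϕ=+33.5°):
Solar declination: sin δ = sin ε · sin L_s = sin 23.44° × sin 106.7° = 0.38101, so δ = +22.396°.
cos h₀ = −tan(+33.5°) tan(+22.396°) = -0.2728, h₀ = 1.8471 rad.
Bracket: h₀ sin ϕ sin δ + cos ϕ cos δ sin h₀ = 1.8471×0.55194×0.38101 + 0.83389×0.92457×0.96208 = 0.388435 + 0.741754 = 1.130189.
Q̄ = (S_0/π) × [bracket] = (1361/π) × 1.130189 = 489.62 W/m².
— Configuration B (ϕ=+53.8°):
cos h₀ = −tan(+53.8°) tan(+22.396°) = -0.5631, h₀ = 2.1689 rad.
Bracket: h₀ sin ϕ sin δ + cos ϕ cos δ sin h₀ = 2.1689×0.80696×0.38101 + 0.59061×0.92457×0.82642 = 0.666850 + 0.451275 = 1.118125.
Q̄ = (S_0/π) × [bracket] = (1361/π) × 1.118125 = 484.39 W/m².
Ratio Q̄_A / Q̄_B = 489.62 / 484.39 = 1.011.

Q̄_A / Q̄_B ≈ 1.01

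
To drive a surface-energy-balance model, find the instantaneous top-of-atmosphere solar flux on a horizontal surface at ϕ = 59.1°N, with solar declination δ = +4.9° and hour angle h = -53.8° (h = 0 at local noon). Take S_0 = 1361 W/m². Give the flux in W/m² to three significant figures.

511 W/m²

cos θ_z = sin ϕ sin δ + cos ϕ cos δ cos h = 0.073293 + 0.302192 = 0.375485.
Flux = S_0 · cos θ_z = 1361 × 0.375485 = 511.0 W/m².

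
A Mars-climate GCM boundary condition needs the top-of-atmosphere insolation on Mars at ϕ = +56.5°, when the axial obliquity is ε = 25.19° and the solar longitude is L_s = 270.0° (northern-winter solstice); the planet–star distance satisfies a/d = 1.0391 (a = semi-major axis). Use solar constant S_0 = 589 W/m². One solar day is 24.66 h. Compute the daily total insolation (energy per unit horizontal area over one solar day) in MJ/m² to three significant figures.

1.34 MJ/m²

Solar declination: sin δ = sin ε · sin L_s = sin 25.19° × sin 270.0° = -0.42562, so δ = -25.190°.
cos h₀ = −tan(+56.5°) tan(-25.190°) = 0.7106, h₀ = 0.7804 rad.
Bracket: h₀ sin ϕ sin δ + cos ϕ cos δ sin h₀ = 0.7804×0.83389×-0.42562 + 0.55194×0.90490×0.70357 = -0.276980 + 0.351398 = 0.074418.
Inverse-square distance factor (a/d)² = 1.0391² = 1.079729.
Q̄ = (S_0/π) × 1.079729 × [bracket] = (589/π) × 1.079729 × 0.074418 = 15.065 W/m².
Daily total = Q̄ × 24.66 h × 3600 s/h = 15.065 × 24.66 × 3600 / 10⁶ = 1.337 MJ/m².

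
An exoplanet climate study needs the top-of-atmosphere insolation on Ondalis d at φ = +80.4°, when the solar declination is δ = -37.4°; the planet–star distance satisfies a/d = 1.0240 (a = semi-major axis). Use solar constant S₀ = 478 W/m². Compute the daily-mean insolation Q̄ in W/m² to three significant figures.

Q̄ ≈ 0.00 W/m²

cos H₀ = −tan(+80.4°) tan(-37.400°) = 4.5203 ≥ 1 ⇒ polar night, H₀ = 0 and Q̄ = 0.
Inverse-square distance factor (a/d)² = 1.0240² = 1.048576.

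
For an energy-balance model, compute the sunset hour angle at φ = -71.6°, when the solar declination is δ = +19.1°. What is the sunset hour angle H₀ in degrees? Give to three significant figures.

H₀ = 0.00°

cos H₀ = −tan φ · tan δ = 1.0410 ≥ 1, so the Sun never rises (polar night) and H₀ = 0.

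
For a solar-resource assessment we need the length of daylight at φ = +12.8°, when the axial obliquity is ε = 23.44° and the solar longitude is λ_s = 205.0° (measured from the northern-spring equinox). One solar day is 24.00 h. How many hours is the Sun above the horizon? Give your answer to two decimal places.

Solar declination: sin δ = sin ε · sin λ_s = sin 23.44° × sin 205.0° = -0.16811, so δ = -9.678°.
cos H₀ = −tan φ · tan δ = −tan(+12.8°) × tan(-9.678°) = 0.0387, so H₀ = 1.5320 rad = 87.78°.
Daylight = 2H₀/(2π) × 24.00 h = (1.5320/π) × 24.00 = 11.70 h.

11.70 h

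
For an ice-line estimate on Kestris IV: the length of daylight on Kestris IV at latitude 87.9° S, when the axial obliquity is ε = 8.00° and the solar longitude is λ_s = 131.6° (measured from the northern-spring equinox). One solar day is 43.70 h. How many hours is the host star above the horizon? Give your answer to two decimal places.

0.00 h

Solar declination: sin δ = sin ε · sin λ_s = sin 8.00° × sin 131.6° = 0.10407, so δ = +5.974°.
cos H₀ = −tan φ · tan δ = 2.8537 ≥ 1, so the host star never rises (polar night) and H₀ = 0.
Daylight = 2H₀/(2π) × 43.70 h = (0.0000/π) × 43.70 = 0.00 h.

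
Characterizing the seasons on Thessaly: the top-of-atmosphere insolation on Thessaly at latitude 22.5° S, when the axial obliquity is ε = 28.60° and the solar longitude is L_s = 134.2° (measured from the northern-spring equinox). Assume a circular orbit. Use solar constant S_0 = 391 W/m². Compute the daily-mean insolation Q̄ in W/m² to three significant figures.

Q̄ ≈ 83.6 W/m²

Solar declination: sin δ = sin ε · sin L_s = sin 28.60° × sin 134.2° = 0.34318, so δ = +20.071°.
cos h₀ = −tan(-22.5°) tan(+20.071°) = 0.1513, h₀ = 1.4189 rad.
Bracket: h₀ sin ϕ sin δ + cos ϕ cos δ sin h₀ = 1.4189×-0.38268×0.34318 + 0.92388×0.93927×0.98848 = -0.186341 + 0.857776 = 0.671435.
Q̄ = (S_0/π) × [bracket] = (391/π) × 0.671435 = 83.57 W/m².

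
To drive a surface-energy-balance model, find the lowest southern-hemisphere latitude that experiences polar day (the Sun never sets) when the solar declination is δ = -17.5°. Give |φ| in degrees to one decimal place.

Polar day requires cos H₀ = −tan φ tan δ ≤ −1, i.e. tan φ tan δ ≥ 1.
The boundary is |tan φ| · |tan δ| = 1, so |φ| = 90° − |δ| = 90° − 17.5° = 72.5° in the southern hemisphere.

|φ| = 72.5°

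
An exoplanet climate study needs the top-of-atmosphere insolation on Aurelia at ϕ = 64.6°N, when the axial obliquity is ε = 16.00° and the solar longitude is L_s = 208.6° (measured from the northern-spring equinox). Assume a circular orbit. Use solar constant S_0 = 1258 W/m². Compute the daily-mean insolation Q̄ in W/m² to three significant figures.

Solar declination: sin δ = sin ε · sin L_s = sin 16.00° × sin 208.6° = -0.13195, so δ = -7.582°.
cos h₀ = −tan(+64.6°) tan(-7.582°) = 0.2803, h₀ = 1.2867 rad.
Bracket: h₀ sin ϕ sin δ + cos ϕ cos δ sin h₀ = 1.2867×0.90334×-0.13195 + 0.42894×0.99126×0.95990 = -0.153369 + 0.408141 = 0.254772.
Q̄ = (S_0/π) × [bracket] = (1258/π) × 0.254772 = 102.0 W/m².

Q̄ ≈ 102 W/m²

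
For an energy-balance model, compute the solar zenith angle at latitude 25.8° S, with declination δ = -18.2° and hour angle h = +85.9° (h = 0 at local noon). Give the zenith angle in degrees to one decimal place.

cos θ_z = sin ϕ sin δ + cos ϕ cos δ cos h = 0.135938 + 0.061150 = 0.197088.
θ_z = arccos(0.197088) = 78.6°.

θ_z = 78.6°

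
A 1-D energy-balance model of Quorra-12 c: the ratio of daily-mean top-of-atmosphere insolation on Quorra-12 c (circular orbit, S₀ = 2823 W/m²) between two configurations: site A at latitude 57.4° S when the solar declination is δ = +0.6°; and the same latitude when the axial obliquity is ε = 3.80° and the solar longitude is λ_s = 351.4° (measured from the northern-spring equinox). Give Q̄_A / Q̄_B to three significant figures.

Q̄_A / Q̄_B ≈ 0.951

— Configuration A (φ=-57.4°):
cos H₀ = −tan(-57.4°) tan(+0.600°) = 0.0164, H₀ = 1.5544 rad.
Bracket: H₀ sin φ sin δ + cos φ cos δ sin H₀ = 1.5544×-0.84245×0.01047 + 0.53877×0.99995×0.99987 = -0.013711 + 0.538673 = 0.524962.
Q̄ = (S₀/π) × [bracket] = (2823/π) × 0.524962 = 471.72 W/m².
— Configuration B (φ=-57.4°):
Solar declination: sin δ = sin ε · sin λ_s = sin 3.80° × sin 351.4° = -0.00991, so δ = -0.568°.
cos H₀ = −tan(-57.4°) tan(-0.568°) = -0.0155, H₀ = 1.5863 rad.
Bracket: H₀ sin φ sin δ + cos φ cos δ sin H₀ = 1.5863×-0.84245×-0.00991 + 0.53877×0.99995×0.99988 = 0.013244 + 0.538678 = 0.551922.
Q̄ = (S₀/π) × [bracket] = (2823/π) × 0.551922 = 495.95 W/m².
Ratio Q̄_A / Q̄_B = 471.72 / 495.95 = 0.9511.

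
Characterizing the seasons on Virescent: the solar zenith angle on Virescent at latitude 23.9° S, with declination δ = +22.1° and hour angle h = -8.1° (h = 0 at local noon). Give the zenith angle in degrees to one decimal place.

cos θ_z = sin ϕ sin δ + cos ϕ cos δ cos h = -0.152424 + 0.838632 = 0.686208.
θ_z = arccos(0.686208) = 46.7°.

θ_z = 46.7°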